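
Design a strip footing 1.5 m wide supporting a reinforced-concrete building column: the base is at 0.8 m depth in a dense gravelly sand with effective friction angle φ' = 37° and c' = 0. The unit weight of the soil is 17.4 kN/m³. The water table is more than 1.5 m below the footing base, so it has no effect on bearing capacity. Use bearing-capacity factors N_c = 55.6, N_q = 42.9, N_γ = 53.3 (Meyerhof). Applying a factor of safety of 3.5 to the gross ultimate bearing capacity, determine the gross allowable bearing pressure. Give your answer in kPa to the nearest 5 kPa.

q_all ≈ 370 kPa

q = γ·D_f = 17.4 × 0.8 = 13.92 kPa.
q·N_q = 13.92 × 42.9 = 597.17 kPa
0.5·γ·B·N_γ = 0.5 × 17.4 × 1.5 × 53.3 = 695.56 kPa
q_ult = 597.17 + 695.56 = 1292.7 kPa.
q_all = q_ult / FS = 1292.7 / 3.5 = 369.35 kPa.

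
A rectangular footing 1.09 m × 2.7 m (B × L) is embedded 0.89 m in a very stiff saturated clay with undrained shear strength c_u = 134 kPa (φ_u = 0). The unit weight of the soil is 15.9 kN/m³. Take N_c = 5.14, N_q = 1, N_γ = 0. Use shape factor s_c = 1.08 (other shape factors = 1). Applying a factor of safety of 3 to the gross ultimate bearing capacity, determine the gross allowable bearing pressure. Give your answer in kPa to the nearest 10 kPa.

q_all ≈ 250 kPa

Effective surcharge at the founding depth q = γ·D_f = 15.9 × 0.89 = 14.151 kPa.
q_ult = c·N_c·s_c + q·N_q
     = 134 × 5.14 × 1.08 + 14.151 × 1
     = 743.86 + 14.151 = 758.01 kPa.
q_all = q_ult / FS = 758.01 / 3 = 252.67 kPa.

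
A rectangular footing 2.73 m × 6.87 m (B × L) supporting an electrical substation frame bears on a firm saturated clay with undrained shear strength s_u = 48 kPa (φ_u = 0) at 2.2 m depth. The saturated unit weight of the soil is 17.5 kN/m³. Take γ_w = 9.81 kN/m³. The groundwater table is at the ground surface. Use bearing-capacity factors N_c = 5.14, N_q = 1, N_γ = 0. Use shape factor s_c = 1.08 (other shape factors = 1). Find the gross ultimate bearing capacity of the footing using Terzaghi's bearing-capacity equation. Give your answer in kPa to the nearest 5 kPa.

q_ult ≈ 285 kPa

With the water table at the surface the whole profile is submerged: γ' = 17.5 − 9.81 = 7.69 kN/m³, so q = γ'·D_f = 16.918 kPa.
q_ult = c·N_c·s_c + q·N_q
     = 48 × 5.14 × 1.08 + 16.918 × 1
     = 266.46 + 16.918 = 283.38 kPa.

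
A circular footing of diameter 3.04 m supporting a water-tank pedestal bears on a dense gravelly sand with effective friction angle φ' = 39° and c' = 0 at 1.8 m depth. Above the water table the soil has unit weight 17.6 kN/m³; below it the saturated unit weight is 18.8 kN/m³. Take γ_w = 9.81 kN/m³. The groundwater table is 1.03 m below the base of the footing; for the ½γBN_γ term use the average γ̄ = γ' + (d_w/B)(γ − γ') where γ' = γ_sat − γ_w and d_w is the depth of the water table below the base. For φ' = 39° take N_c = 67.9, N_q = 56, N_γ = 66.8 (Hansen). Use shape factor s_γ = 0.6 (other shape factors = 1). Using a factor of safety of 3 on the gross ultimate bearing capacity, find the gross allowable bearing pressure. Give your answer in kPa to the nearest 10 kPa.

q = γ·D_f = 17.6 × 1.8 = 31.68 kPa.
γ' = 8.99 kN/m³; averaging over the depth B below the base, γ̄ = γ' + (d_w/B)(γ − γ') = 11.907 kN/m³.
q·N_q = 31.68 × 56 = 1774.1 kPa
0.5·γ·B·N_γ·s_γ = 0.5 × 11.907 × 3.04 × 66.8 × 0.6 = 725.41 kPa
q_ult = 1774.1 + 725.41 = 2499.5 kPa.
q_all = 2499.5 / 3 = 833.16 kPa.

q_all ≈ 830 kPa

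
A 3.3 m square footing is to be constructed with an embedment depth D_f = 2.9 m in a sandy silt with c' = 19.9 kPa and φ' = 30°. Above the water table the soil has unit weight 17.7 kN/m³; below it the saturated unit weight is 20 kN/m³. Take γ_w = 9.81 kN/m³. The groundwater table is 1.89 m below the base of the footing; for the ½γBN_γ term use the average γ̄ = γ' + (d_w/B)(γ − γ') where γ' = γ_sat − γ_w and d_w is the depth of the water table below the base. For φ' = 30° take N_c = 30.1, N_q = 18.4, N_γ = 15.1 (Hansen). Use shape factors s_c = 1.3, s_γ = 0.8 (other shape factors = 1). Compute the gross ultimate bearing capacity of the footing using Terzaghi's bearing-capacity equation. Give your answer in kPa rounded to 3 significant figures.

Overburden at base level: q = 17.7 × 2.9 = 51.33 kPa.
The water table is 1.89 m below the base (< B = 3.3 m), so the ½γBN_γ term uses γ̄ = γ' + (d_w/B)(γ − γ') = 10.19 + (1.89/3.3)(17.7 − 10.19) = 14.491 kN/m³.
Cohesion term c·N_c·s_c = 19.9 × 30.1 × 1.3 = 778.69 kPa; surcharge term q·N_q = 51.33 × 18.4 = 944.47 kPa; self-weight term 0.5·γ·B·N_γ·s_γ = 0.5 × 14.491 × 3.3 × 15.1 × 0.8 = 288.84 kPa.
q_ult = 778.69 + 944.47 + 288.84 = 2012 kPa.

q_ult ≈ 2010 kPa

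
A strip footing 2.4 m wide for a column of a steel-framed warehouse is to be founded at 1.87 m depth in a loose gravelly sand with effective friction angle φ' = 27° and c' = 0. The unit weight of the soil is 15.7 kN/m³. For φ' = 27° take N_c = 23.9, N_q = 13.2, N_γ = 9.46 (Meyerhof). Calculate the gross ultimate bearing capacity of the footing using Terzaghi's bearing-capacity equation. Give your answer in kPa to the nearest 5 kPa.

Overburden at base level: q = 15.7 × 1.87 = 29.359 kPa.
Surcharge term q·N_q = 29.359 × 13.2 = 387.54 kPa; self-weight term 0.5·γ·B·N_γ = 0.5 × 15.7 × 2.4 × 9.46 = 178.23 kPa.
q_ult = 387.54 + 178.23 = 565.77 kPa.

q_ult ≈ 565 kPa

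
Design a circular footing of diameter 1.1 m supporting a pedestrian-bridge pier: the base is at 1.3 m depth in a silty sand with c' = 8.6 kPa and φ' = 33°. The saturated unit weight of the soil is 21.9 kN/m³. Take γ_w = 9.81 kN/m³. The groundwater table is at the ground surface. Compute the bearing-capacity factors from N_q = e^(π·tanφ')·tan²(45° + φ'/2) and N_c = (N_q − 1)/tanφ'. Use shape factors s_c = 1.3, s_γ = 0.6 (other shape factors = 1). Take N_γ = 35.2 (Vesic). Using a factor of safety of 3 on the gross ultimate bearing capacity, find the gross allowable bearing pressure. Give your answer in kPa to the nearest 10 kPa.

N_q = e^(π·tan33°)·tan²(61.5°) = 26.09; N_c = (N_q − 1)/tanφ' = 38.64.
Water table at ground surface, so effective unit weight γ' = 21.9 − 9.81 = 12.09 kN/m³ is used throughout; overburden q = 12.09 × 1.3 = 15.717 kPa; the same γ' applies in the ½γBN_γ term.
Cohesion term c·N_c·s_c = 8.6 × 38.638 × 1.3 = 431.98 kPa; surcharge term q·N_q = 15.717 × 26.092 = 410.09 kPa; self-weight term 0.5·γ·B·N_γ·s_γ = 0.5 × 12.09 × 1.1 × 35.2 × 0.6 = 140.44 kPa.
q_ult = 431.98 + 410.09 + 140.44 = 982.5 kPa.
q_all = 982.5 / 3 = 327.5 kPa.

q_all ≈ 330 kPa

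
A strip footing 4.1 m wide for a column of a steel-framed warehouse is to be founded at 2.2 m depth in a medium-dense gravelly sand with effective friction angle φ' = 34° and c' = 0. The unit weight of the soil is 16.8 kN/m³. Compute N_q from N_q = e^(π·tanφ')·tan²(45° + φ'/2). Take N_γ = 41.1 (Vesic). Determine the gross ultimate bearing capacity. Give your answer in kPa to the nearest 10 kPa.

q_ult ≈ 2500 kPa

tan34° = 0.6745, so N_q = e^(π×0.6745)·tan²(62°) = 8.323 × 3.537 = 29.44.
q = γ·D_f = 16.8 × 2.2 = 36.96 kPa.
q·N_q = 36.96 × 29.44 = 1088.1 kPa
0.5·γ·B·N_γ = 0.5 × 16.8 × 4.1 × 41.1 = 1415.5 kPa
q_ult = 1088.1 + 1415.5 = 2503.6 kPa.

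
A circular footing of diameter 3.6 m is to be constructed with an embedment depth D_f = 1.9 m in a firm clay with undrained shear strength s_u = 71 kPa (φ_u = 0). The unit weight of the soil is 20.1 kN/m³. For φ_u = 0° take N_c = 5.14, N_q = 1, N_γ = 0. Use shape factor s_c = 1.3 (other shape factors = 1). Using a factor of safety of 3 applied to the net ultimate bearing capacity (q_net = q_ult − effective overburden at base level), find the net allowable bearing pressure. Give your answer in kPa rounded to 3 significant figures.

Effective surcharge at the founding depth q = γ·D_f = 20.1 × 1.9 = 38.19 kPa.
q_ult = c·N_c·s_c + q·N_q
     = 71 × 5.14 × 1.3 + 38.19 × 1
     = 474.42 + 38.19 = 512.61 kPa.
Net ultimate: q_net = 512.61 − 38.19 = 474.42 kPa.
q_all(net) = 474.42 / 3 = 158.14 kPa.

q_all(net) ≈ 158 kPa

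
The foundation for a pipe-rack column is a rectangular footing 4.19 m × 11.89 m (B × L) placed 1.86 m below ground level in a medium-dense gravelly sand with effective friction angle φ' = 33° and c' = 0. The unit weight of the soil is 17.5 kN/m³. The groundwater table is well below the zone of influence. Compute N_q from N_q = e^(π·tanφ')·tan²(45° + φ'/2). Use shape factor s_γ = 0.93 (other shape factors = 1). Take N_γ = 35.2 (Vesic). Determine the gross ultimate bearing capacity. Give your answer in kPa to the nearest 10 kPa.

tan33° = 0.6494, so N_q = e^(π×0.6494)·tan²(61.5°) = 7.692 × 3.392 = 26.09.
q = γ·D_f = 17.5 × 1.86 = 32.55 kPa.
q·N_q = 32.55 × 26.092 = 849.29 kPa
0.5·γ·B·N_γ·s_γ = 0.5 × 17.5 × 4.19 × 35.2 × 0.93 = 1200.2 kPa
q_ult = 849.29 + 1200.2 = 2049.5 kPa.

q_ult ≈ 2050 kPa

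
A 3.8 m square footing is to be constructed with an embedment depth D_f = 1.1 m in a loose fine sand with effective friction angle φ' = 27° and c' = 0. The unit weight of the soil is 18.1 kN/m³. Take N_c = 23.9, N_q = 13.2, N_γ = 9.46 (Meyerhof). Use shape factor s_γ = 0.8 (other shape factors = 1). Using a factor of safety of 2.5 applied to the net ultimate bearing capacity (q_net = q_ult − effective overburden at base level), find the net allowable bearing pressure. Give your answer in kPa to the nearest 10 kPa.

Effective surcharge at the founding depth q = γ·D_f = 18.1 × 1.1 = 19.91 kPa.
q_ult = q·N_q + 0.5·γ·B·N_γ·s_γ
     = 19.91 × 13.2 + 0.5 × 18.1 × 3.8 × 9.46 × 0.8
     = 262.81 + 260.26 = 523.08 kPa.
Net ultimate: q_net = 523.08 − 19.91 = 503.17 kPa.
q_all(net) = 503.17 / 2.5 = 201.27 kPa.

q_all(net) ≈ 200 kPa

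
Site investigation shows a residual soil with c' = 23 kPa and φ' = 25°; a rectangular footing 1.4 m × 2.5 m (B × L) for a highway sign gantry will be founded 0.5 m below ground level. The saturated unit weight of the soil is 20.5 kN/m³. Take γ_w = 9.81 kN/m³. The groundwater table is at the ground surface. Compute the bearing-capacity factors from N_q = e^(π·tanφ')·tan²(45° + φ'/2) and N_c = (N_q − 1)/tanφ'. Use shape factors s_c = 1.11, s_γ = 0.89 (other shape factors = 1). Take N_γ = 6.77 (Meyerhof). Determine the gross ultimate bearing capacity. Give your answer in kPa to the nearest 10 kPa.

tan25° = 0.4663, so N_q = e^(π×0.4663)·tan²(57.5°) = 4.327 × 2.464 = 10.66.
N_c = (10.66 − 1)/tan25° = 20.72.
γ' = 20.5 − 9.81 = 10.69 kN/m³ (submerged throughout). q = 10.69 × 0.5 = 5.345 kPa; the same γ' applies in the ½γBN_γ term.
c·N_c·s_c = 23 × 20.721 × 1.11 = 529 kPa
q·N_q = 5.345 × 10.662 = 56.989 kPa
0.5·γ·B·N_γ·s_γ = 0.5 × 10.69 × 1.4 × 6.77 × 0.89 = 45.087 kPa
q_ult = 529 + 56.989 + 45.087 = 631.07 kPa.

q_ult ≈ 630 kPa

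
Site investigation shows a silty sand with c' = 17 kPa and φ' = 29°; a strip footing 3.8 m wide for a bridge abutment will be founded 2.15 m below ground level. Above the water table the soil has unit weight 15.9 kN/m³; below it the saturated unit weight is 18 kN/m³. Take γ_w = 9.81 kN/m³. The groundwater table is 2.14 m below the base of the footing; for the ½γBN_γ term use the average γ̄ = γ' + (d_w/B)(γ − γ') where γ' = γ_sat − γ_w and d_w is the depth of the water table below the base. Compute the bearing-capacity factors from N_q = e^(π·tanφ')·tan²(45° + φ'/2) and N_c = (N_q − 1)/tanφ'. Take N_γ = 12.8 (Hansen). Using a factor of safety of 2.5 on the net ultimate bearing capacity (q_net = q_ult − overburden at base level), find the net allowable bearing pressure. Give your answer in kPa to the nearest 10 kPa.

q_all(net) ≈ 520 kPa

N_q = e^(π·tan29°)·tan²(59.5°) = 16.44; N_c = (N_q − 1)/tanφ' = 27.86.
q = γ·D_f = 15.9 × 2.15 = 34.185 kPa.
γ' = 8.19 kN/m³; averaging over the depth B below the base, γ̄ = γ' + (d_w/B)(γ − γ') = 12.532 kN/m³.
c·N_c = 17 × 27.86 = 473.63 kPa
q·N_q = 34.185 × 16.443 = 562.11 kPa
0.5·γ·B·N_γ = 0.5 × 12.532 × 3.8 × 12.8 = 304.78 kPa
q_ult = 473.63 + 562.11 + 304.78 = 1340.5 kPa.
q_net = 1340.5 − 34.185 = 1306.3 kPa.
q_all(net) = 1306.3 / 2.5 = 522.53 kPa.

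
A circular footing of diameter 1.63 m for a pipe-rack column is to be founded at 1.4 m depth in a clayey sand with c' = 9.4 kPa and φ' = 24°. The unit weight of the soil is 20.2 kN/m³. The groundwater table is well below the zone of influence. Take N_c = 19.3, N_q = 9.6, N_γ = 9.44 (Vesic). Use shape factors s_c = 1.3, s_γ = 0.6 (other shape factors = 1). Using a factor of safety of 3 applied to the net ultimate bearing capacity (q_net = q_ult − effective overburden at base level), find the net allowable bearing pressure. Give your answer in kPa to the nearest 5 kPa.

Overburden at base level: q = 20.2 × 1.4 = 28.28 kPa.
Cohesion term c·N_c·s_c = 9.4 × 19.3 × 1.3 = 235.85 kPa; surcharge term q·N_q = 28.28 × 9.6 = 271.49 kPa; self-weight term 0.5·γ·B·N_γ·s_γ = 0.5 × 20.2 × 1.63 × 9.44 × 0.6 = 93.246 kPa.
q_ult = 235.85 + 271.49 + 93.246 = 600.58 kPa.
Net ultimate: q_net = 600.58 − 28.28 = 572.3 kPa.
q_all(net) = 572.3 / 3 = 190.77 kPa.

q_all(net) ≈ 190 kPa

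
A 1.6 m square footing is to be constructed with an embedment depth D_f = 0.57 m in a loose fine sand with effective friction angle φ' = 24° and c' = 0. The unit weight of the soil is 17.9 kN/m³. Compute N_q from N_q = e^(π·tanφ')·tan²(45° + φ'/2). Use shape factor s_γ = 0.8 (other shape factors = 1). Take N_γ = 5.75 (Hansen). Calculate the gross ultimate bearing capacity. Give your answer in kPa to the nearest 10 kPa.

tan24° = 0.4452, so N_q = e^(π×0.4452)·tan²(57°) = 4.05 × 2.371 = 9.6.
Overburden at base level: q = 17.9 × 0.57 = 10.203 kPa.
Surcharge term q·N_q = 10.203 × 9.6034 = 97.983 kPa; self-weight term 0.5·γ·B·N_γ·s_γ = 0.5 × 17.9 × 1.6 × 5.75 × 0.8 = 65.872 kPa.
q_ult = 97.983 + 65.872 = 163.86 kPa.

q_ult ≈ 160 kPa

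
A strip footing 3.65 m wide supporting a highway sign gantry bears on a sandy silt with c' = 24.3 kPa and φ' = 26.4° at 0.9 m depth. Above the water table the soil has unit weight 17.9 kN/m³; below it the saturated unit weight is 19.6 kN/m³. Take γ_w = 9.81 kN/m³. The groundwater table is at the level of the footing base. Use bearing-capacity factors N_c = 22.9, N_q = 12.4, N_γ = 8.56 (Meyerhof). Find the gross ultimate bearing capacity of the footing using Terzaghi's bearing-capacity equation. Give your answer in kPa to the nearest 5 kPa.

q_ult ≈ 910 kPa

Effective surcharge at the founding depth q = γ·D_f = 17.9 × 0.9 = 16.11 kPa.
The water table coincides with the base, so in the self-weight term γ → γ' = 9.79 kN/m³.
q_ult = c·N_c + q·N_q + 0.5·γ·B·N_γ
     = 24.3 × 22.9 + 16.11 × 12.4 + 0.5 × 9.79 × 3.65 × 8.56
     = 556.47 + 199.76 + 152.94 = 909.17 kPa.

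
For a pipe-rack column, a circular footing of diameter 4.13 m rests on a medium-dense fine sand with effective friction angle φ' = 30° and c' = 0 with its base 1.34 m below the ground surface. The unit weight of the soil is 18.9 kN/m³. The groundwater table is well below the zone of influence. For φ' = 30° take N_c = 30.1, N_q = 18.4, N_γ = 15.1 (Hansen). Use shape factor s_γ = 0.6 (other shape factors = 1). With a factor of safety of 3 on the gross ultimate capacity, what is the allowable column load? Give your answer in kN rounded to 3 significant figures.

q = γ·D_f = 18.9 × 1.34 = 25.326 kPa.
q·N_q = 25.326 × 18.4 = 466 kPa
0.5·γ·B·N_γ·s_γ = 0.5 × 18.9 × 4.13 × 15.1 × 0.6 = 353.6 kPa
q_ult = 466 + 353.6 = 819.6 kPa.
Gross allowable pressure q_all = 819.6 / 3 = 273.2 kPa.
Footing area = 13.3965 m², so allowable column load = 273.2 × 13.3965 = 3659.9 kN.

P_all ≈ 3660 kN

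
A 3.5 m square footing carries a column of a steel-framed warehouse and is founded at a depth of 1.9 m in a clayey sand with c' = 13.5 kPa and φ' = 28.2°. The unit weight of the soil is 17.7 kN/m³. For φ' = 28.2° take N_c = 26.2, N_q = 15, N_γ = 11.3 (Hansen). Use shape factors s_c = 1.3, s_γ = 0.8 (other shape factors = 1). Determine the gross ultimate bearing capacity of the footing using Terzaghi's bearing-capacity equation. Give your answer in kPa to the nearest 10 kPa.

q = γ·D_f = 17.7 × 1.9 = 33.63 kPa.
c·N_c·s_c = 13.5 × 26.2 × 1.3 = 459.81 kPa
q·N_q = 33.63 × 15 = 504.45 kPa
0.5·γ·B·N_γ·s_γ = 0.5 × 17.7 × 3.5 × 11.3 × 0.8 = 280.01 kPa
q_ult = 459.81 + 504.45 + 280.01 = 1244.3 kPa.

q_ult ≈ 1240 kPa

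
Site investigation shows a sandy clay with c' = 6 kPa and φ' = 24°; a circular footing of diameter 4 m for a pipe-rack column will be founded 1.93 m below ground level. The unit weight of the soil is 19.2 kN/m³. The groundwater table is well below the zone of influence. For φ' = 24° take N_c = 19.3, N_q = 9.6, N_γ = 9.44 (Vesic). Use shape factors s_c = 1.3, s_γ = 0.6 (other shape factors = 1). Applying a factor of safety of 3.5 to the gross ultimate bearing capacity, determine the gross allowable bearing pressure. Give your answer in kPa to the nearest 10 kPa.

q_all ≈ 210 kPa

Effective surcharge at the founding depth q = γ·D_f = 19.2 × 1.93 = 37.056 kPa.
q_ult = c·N_c·s_c + q·N_q + 0.5·γ·B·N_γ·s_γ
     = 6 × 19.3 × 1.3 + 37.056 × 9.6 + 0.5 × 19.2 × 4 × 9.44 × 0.6
     = 150.54 + 355.74 + 217.5 = 723.78 kPa.
q_all = q_ult / FS = 723.78 / 3.5 = 206.79 kPa.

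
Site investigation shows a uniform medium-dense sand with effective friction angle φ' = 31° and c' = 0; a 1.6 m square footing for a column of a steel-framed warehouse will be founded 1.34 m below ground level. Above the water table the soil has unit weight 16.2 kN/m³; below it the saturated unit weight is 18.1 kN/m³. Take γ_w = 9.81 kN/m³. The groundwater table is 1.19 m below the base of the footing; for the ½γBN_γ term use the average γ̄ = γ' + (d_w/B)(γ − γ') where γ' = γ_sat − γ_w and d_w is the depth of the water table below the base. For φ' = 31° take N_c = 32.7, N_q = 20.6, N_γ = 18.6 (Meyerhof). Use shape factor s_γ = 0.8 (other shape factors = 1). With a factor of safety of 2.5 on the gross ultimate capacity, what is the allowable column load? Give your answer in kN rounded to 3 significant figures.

q = γ·D_f = 16.2 × 1.34 = 21.708 kPa.
γ' = 8.29 kN/m³; averaging over the depth B below the base, γ̄ = γ' + (d_w/B)(γ − γ') = 14.173 kN/m³.
q·N_q = 21.708 × 20.6 = 447.18 kPa
0.5·γ·B·N_γ·s_γ = 0.5 × 14.173 × 1.6 × 18.6 × 0.8 = 168.72 kPa
q_ult = 447.18 + 168.72 = 615.9 kPa.
Gross allowable pressure q_all = 615.9 / 2.5 = 246.36 kPa.
Footing area = 2.56 m², so allowable column load = 246.36 × 2.56 = 630.68 kN.

P_all ≈ 631 kN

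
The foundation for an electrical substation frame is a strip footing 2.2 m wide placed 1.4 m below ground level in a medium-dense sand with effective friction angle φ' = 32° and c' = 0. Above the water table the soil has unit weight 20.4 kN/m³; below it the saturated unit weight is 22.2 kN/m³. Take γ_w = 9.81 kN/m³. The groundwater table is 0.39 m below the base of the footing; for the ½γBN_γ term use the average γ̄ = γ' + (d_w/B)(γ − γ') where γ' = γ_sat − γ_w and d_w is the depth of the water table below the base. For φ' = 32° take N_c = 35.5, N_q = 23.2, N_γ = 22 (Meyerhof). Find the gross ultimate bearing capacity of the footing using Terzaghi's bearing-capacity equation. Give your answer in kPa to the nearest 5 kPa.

q_ult ≈ 995 kPa

Effective surcharge at the founding depth q = γ·D_f = 20.4 × 1.4 = 28.56 kPa.
With d_w = 0.39 m < B, γ̄ = 12.39 + (0.39/2.2) × (20.4 − 12.39) = 13.81 kN/m³.
q_ult = q·N_q + 0.5·γ·B·N_γ
     = 28.56 × 23.2 + 0.5 × 13.81 × 2.2 × 22
     = 662.59 + 334.2 = 996.79 kPa.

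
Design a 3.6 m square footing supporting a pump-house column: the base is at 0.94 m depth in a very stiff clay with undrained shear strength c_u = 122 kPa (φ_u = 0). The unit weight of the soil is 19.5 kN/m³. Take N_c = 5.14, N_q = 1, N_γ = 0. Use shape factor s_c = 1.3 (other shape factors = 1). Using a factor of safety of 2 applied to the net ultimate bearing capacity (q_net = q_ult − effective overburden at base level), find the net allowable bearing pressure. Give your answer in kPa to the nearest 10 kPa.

q_all(net) ≈ 410 kPa

q = γ·D_f = 19.5 × 0.94 = 18.33 kPa.
c·N_c·s_c = 122 × 5.14 × 1.3 = 815.2 kPa
q·N_q = 18.33 × 1 = 18.33 kPa
q_ult = 815.2 + 18.33 = 833.53 kPa.
Net ultimate: q_net = 833.53 − 18.33 = 815.2 kPa.
q_all(net) = 815.2 / 2 = 407.6 kPa.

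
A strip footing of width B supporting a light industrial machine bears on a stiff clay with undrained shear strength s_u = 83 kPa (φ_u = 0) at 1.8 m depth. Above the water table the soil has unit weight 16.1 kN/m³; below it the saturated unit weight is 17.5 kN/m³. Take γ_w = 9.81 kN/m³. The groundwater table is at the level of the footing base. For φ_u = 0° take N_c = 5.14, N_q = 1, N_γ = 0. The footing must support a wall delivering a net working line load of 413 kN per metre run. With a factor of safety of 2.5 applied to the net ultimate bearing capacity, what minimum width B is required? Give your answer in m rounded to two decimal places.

Overburden at base level: q = 16.1 × 1.8 = 28.98 kPa.
Cohesion term c·N_c = 83 × 5.14 = 426.62 kPa; surcharge term q·N_q = 28.98 × 1 = 28.98 kPa.
q_ult = 426.62 + 28.98 = 455.6 kPa.
For φ = 0 the ½γBN_γ term vanishes, so q_ult is independent of B. q_net = 455.6 − 28.98 = 426.62 kPa; q_all(net) = 426.62/2.5 = 170.65 kPa.
Required width B = w / q_all(net) = 413 / 170.65 = 2.42 m.

B = 2.42 m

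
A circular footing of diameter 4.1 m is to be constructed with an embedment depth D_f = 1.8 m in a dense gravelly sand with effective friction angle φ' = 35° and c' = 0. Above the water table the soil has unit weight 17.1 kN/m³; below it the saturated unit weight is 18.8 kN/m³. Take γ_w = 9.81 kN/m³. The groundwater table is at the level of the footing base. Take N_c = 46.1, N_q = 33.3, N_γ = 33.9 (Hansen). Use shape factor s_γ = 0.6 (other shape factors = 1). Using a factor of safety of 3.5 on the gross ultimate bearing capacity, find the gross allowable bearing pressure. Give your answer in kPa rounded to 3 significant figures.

q = γ·D_f = 17.1 × 1.8 = 30.78 kPa.
For the ½γBN_γ term take γ' = 18.8 − 9.81 = 8.99 kN/m³ (soil below base is submerged).
q·N_q = 30.78 × 33.3 = 1025 kPa
0.5·γ·B·N_γ·s_γ = 0.5 × 8.99 × 4.1 × 33.9 × 0.6 = 374.86 kPa
q_ult = 1025 + 374.86 = 1399.8 kPa.
q_all = 1399.8 / 3.5 = 399.95 kPa.

q_all ≈ 400 kPa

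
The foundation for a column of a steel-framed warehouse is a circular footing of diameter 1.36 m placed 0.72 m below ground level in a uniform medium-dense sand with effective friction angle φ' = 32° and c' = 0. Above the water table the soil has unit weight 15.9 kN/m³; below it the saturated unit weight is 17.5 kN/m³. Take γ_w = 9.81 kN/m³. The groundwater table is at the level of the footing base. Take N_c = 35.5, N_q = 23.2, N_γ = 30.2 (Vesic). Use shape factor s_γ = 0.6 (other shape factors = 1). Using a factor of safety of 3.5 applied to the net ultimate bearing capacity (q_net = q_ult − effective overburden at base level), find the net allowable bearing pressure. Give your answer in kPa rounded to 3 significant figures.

Overburden at base level: q = 15.9 × 0.72 = 11.448 kPa.
Below the base the soil is submerged, so the ½γBN_γ term uses γ' = 17.5 − 9.81 = 7.69 kN/m³.
Surcharge term q·N_q = 11.448 × 23.2 = 265.59 kPa; self-weight term 0.5·γ·B·N_γ·s_γ = 0.5 × 7.69 × 1.36 × 30.2 × 0.6 = 94.753 kPa.
q_ult = 265.59 + 94.753 = 360.35 kPa.
Net ultimate: q_net = 360.35 − 11.448 = 348.9 kPa.
q_all(net) = 348.9 / 3.5 = 99.685 kPa.

q_all(net) ≈ 99.7 kPa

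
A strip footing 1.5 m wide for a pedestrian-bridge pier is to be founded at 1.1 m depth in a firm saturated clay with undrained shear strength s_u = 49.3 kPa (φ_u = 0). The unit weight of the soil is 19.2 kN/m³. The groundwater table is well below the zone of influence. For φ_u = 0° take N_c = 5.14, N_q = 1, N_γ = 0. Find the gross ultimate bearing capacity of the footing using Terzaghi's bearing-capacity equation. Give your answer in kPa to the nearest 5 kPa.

q = γ·D_f = 19.2 × 1.1 = 21.12 kPa.
c·N_c = 49.3 × 5.14 = 253.4 kPa
q·N_q = 21.12 × 1 = 21.12 kPa
q_ult = 253.4 + 21.12 = 274.52 kPa.

q_ult ≈ 275 kPa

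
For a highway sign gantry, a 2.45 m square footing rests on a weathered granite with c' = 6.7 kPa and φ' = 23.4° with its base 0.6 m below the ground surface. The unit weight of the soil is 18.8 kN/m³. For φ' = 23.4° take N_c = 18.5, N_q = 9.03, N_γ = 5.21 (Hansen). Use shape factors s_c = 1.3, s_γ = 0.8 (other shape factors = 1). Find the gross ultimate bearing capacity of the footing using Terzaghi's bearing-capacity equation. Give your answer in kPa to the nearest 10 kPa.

q_ult ≈ 360 kPa

Effective surcharge at the founding depth q = γ·D_f = 18.8 × 0.6 = 11.28 kPa.
q_ult = c·N_c·s_c + q·N_q + 0.5·γ·B·N_γ·s_γ
     = 6.7 × 18.5 × 1.3 + 11.28 × 9.03 + 0.5 × 18.8 × 2.45 × 5.21 × 0.8
     = 161.14 + 101.86 + 95.989 = 358.98 kPa.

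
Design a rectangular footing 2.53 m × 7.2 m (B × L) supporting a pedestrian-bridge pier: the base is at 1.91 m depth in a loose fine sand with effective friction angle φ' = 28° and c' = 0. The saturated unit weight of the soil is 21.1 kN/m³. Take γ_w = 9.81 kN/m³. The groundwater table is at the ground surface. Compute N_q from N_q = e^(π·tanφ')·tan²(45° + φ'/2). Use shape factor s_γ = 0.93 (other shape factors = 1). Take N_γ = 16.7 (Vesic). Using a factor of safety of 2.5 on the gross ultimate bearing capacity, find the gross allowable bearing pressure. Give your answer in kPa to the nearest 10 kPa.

N_q = e^(π·tan28°)·tan²(59°) = 14.72.
Water table at ground surface, so effective unit weight γ' = 21.1 − 9.81 = 11.29 kN/m³ is used throughout; overburden q = 11.29 × 1.91 = 21.564 kPa; the same γ' applies in the ½γBN_γ term.
Surcharge term q·N_q = 21.564 × 14.72 = 317.42 kPa; self-weight term 0.5·γ·B·N_γ·s_γ = 0.5 × 11.29 × 2.53 × 16.7 × 0.93 = 221.81 kPa.
q_ult = 317.42 + 221.81 = 539.23 kPa.
q_all = 539.23 / 2.5 = 215.69 kPa.

q_all ≈ 220 kPa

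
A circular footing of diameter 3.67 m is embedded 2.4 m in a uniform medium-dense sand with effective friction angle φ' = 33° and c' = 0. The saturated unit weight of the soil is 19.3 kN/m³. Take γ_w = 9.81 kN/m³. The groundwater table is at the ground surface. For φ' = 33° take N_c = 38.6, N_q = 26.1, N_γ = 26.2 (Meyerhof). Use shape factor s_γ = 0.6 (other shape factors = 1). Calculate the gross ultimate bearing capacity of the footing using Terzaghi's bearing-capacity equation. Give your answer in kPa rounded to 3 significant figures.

q_ult ≈ 868 kPa

γ' = 19.3 − 9.81 = 9.49 kN/m³ (submerged throughout). q = 9.49 × 2.4 = 22.776 kPa; the same γ' applies in the ½γBN_γ term.
q·N_q = 22.776 × 26.1 = 594.45 kPa
0.5·γ·B·N_γ·s_γ = 0.5 × 9.49 × 3.67 × 26.2 × 0.6 = 273.75 kPa
q_ult = 594.45 + 273.75 = 868.2 kPa.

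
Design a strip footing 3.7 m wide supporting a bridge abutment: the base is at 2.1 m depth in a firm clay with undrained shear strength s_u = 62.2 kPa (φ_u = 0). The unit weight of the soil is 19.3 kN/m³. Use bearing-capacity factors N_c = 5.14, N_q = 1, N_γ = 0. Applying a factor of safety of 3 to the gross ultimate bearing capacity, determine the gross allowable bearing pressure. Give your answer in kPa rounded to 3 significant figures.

q = γ·D_f = 19.3 × 2.1 = 40.53 kPa.
c·N_c = 62.2 × 5.14 = 319.71 kPa
q·N_q = 40.53 × 1 = 40.53 kPa
q_ult = 319.71 + 40.53 = 360.24 kPa.
q_all = q_ult / FS = 360.24 / 3 = 120.08 kPa.

q_all ≈ 120 kPa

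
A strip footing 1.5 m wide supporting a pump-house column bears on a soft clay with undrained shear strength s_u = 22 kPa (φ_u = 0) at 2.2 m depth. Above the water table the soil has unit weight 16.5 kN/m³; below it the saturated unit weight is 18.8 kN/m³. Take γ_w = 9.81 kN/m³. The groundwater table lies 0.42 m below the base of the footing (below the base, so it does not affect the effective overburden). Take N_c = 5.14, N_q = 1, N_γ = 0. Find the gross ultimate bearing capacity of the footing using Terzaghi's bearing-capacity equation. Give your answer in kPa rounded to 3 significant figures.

q = γ·D_f = 16.5 × 2.2 = 36.3 kPa.
c·N_c = 22 × 5.14 = 113.08 kPa
q·N_q = 36.3 × 1 = 36.3 kPa
q_ult = 113.08 + 36.3 = 149.38 kPa.

q_ult ≈ 149 kPa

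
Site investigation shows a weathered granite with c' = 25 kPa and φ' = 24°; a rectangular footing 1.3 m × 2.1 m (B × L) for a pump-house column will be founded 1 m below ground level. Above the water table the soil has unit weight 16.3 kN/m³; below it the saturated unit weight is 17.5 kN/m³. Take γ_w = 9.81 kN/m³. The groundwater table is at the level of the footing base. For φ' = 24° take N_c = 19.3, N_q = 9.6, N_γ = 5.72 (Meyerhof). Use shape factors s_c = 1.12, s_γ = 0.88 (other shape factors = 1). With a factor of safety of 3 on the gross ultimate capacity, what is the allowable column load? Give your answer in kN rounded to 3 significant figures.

P_all ≈ 657 kN

q = γ·D_f = 16.3 × 1 = 16.3 kPa.
For the ½γBN_γ term take γ' = 17.5 − 9.81 = 7.69 kN/m³ (soil below base is submerged).
c·N_c·s_c = 25 × 19.3 × 1.12 = 540.4 kPa
q·N_q = 16.3 × 9.6 = 156.48 kPa
0.5·γ·B·N_γ·s_γ = 0.5 × 7.69 × 1.3 × 5.72 × 0.88 = 25.16 kPa
q_ult = 540.4 + 156.48 + 25.16 = 722.04 kPa.
Gross allowable pressure q_all = 722.04 / 3 = 240.68 kPa.
Footing area = 2.73 m², so allowable column load = 240.68 × 2.73 = 657.06 kN.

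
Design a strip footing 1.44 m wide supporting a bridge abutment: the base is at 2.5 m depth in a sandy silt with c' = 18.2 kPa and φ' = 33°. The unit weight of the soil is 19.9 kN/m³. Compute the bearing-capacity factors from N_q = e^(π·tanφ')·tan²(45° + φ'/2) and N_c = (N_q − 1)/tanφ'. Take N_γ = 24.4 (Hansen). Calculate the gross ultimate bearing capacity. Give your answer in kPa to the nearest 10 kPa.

tan33° = 0.6494, so N_q = e^(π×0.6494)·tan²(61.5°) = 7.692 × 3.392 = 26.09.
N_c = (26.09 − 1)/tan33° = 38.64.
Overburden at base level: q = 19.9 × 2.5 = 49.75 kPa.
Cohesion term c·N_c = 18.2 × 38.638 = 703.22 kPa; surcharge term q·N_q = 49.75 × 26.092 = 1298.1 kPa; self-weight term 0.5·γ·B·N_γ = 0.5 × 19.9 × 1.44 × 24.4 = 349.6 kPa.
q_ult = 703.22 + 1298.1 + 349.6 = 2350.9 kPa.

q_ult ≈ 2350 kPa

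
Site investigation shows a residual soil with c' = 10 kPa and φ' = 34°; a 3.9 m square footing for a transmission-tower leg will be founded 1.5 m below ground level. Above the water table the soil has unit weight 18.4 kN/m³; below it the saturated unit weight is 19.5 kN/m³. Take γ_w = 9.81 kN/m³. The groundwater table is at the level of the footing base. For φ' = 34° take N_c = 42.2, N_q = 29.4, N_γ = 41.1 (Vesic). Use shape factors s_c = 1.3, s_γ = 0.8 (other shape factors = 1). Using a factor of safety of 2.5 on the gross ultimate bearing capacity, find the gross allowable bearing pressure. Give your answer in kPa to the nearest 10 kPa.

q_all ≈ 790 kPa

Effective surcharge at the founding depth q = γ·D_f = 18.4 × 1.5 = 27.6 kPa.
The water table coincides with the base, so in the self-weight term γ → γ' = 9.69 kN/m³.
q_ult = c·N_c·s_c + q·N_q + 0.5·γ·B·N_γ·s_γ
     = 10 × 42.2 × 1.3 + 27.6 × 29.4 + 0.5 × 9.69 × 3.9 × 41.1 × 0.8
     = 548.6 + 811.44 + 621.28 = 1981.3 kPa.
q_all = 1981.3 / 2.5 = 792.53 kPa.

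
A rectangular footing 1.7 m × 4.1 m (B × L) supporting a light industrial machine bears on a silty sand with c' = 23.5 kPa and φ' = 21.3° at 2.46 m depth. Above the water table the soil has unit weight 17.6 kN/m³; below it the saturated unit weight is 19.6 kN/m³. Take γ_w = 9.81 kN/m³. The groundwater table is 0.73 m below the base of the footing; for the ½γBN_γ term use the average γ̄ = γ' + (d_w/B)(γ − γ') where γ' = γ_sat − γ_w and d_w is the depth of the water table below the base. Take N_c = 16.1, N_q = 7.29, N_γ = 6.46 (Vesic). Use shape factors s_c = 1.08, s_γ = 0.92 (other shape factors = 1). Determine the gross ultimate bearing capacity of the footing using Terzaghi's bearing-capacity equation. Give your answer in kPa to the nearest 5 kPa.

q_ult ≈ 790 kPa

Effective surcharge at the founding depth q = γ·D_f = 17.6 × 2.46 = 43.296 kPa.
With d_w = 0.73 m < B, γ̄ = 9.79 + (0.73/1.7) × (17.6 − 9.79) = 13.144 kN/m³.
q_ult = c·N_c·s_c + q·N_q + 0.5·γ·B·N_γ·s_γ
     = 23.5 × 16.1 × 1.08 + 43.296 × 7.29 + 0.5 × 13.144 × 1.7 × 6.46 × 0.92
     = 408.62 + 315.63 + 66.398 = 790.64 kPa.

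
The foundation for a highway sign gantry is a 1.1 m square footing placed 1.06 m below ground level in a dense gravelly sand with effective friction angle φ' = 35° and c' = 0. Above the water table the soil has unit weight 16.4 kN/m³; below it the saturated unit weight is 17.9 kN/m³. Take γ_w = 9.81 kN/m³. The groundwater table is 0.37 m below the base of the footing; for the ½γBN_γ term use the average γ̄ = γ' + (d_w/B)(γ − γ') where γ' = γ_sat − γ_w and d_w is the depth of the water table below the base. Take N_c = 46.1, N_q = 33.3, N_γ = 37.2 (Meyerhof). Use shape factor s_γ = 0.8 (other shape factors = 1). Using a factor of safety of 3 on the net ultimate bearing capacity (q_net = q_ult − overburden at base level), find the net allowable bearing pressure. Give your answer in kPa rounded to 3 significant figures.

q_all(net) ≈ 247 kPa

Overburden at base level: q = 16.4 × 1.06 = 17.384 kPa.
The water table is 0.37 m below the base (< B = 1.1 m), so the ½γBN_γ term uses γ̄ = γ' + (d_w/B)(γ − γ') = 8.09 + (0.37/1.1)(16.4 − 8.09) = 10.885 kN/m³.
Surcharge term q·N_q = 17.384 × 33.3 = 578.89 kPa; self-weight term 0.5·γ·B·N_γ·s_γ = 0.5 × 10.885 × 1.1 × 37.2 × 0.8 = 178.17 kPa.
q_ult = 578.89 + 178.17 = 757.06 kPa.
q_net = 757.06 − 17.384 = 739.67 kPa.
q_all(net) = 739.67 / 3 = 246.56 kPa.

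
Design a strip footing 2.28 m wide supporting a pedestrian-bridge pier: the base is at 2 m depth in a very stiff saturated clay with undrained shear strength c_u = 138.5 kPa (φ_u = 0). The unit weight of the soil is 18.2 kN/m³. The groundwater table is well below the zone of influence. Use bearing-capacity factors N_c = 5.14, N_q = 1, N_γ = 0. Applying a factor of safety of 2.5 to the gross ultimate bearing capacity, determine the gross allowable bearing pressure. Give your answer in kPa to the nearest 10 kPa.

Effective surcharge at the founding depth q = γ·D_f = 18.2 × 2 = 36.4 kPa.
q_ult = c·N_c + q·N_q
     = 138.5 × 5.14 + 36.4 × 1
     = 711.89 + 36.4 = 748.29 kPa.
q_all = q_ult / FS = 748.29 / 2.5 = 299.32 kPa.

q_all ≈ 300 kPa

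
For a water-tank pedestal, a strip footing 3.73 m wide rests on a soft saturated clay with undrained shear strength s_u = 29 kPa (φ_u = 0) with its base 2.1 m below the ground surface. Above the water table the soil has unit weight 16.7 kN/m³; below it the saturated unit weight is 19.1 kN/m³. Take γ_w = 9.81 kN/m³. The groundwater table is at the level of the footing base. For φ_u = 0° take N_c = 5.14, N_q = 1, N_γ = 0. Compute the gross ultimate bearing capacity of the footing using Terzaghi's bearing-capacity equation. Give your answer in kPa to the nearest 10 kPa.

q_ult ≈ 180 kPa

Effective surcharge at the founding depth q = γ·D_f = 16.7 × 2.1 = 35.07 kPa.
q_ult = c·N_c + q·N_q
     = 29 × 5.14 + 35.07 × 1
     = 149.06 + 35.07 = 184.13 kPa.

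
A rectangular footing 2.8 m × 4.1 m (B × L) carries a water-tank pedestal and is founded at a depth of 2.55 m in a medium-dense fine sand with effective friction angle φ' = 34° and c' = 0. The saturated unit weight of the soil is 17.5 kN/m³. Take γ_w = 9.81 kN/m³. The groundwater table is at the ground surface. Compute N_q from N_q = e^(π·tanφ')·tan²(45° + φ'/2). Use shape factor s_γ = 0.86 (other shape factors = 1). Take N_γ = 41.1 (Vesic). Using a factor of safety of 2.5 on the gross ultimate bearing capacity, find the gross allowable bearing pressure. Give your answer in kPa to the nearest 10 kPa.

q_all ≈ 380 kPa

N_q = e^(π·tan34°)·tan²(62°) = 29.44.
Water table at ground surface, so effective unit weight γ' = 17.5 − 9.81 = 7.69 kN/m³ is used throughout; overburden q = 7.69 × 2.55 = 19.609 kPa; the same γ' applies in the ½γBN_γ term.
Surcharge term q·N_q = 19.609 × 29.44 = 577.3 kPa; self-weight term 0.5·γ·B·N_γ·s_γ = 0.5 × 7.69 × 2.8 × 41.1 × 0.86 = 380.54 kPa.
q_ult = 577.3 + 380.54 = 957.83 kPa.
q_all = 957.83 / 2.5 = 383.13 kPa.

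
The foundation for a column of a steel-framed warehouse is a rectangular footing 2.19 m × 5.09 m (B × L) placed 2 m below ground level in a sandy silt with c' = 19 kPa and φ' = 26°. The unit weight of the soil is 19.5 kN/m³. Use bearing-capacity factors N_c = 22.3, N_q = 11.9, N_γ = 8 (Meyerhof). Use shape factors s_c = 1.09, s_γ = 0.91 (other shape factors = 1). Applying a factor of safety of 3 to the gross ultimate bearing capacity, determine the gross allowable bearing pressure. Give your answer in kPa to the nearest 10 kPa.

Overburden at base level: q = 19.5 × 2 = 39 kPa.
Cohesion term c·N_c·s_c = 19 × 22.3 × 1.09 = 461.83 kPa; surcharge term q·N_q = 39 × 11.9 = 464.1 kPa; self-weight term 0.5·γ·B·N_γ·s_γ = 0.5 × 19.5 × 2.19 × 8 × 0.91 = 155.45 kPa.
q_ult = 461.83 + 464.1 + 155.45 = 1081.4 kPa.
q_all = q_ult / FS = 1081.4 / 3 = 360.46 kPa.

q_all ≈ 360 kPa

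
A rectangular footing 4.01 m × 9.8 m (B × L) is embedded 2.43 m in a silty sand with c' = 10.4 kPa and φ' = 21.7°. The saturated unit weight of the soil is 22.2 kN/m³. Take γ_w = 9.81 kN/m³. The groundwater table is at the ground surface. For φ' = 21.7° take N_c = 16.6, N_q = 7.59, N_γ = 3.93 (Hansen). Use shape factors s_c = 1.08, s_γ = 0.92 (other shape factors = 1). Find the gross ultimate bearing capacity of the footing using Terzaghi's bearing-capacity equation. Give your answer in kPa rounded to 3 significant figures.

q_ult ≈ 505 kPa

γ' = 22.2 − 9.81 = 12.39 kN/m³ (submerged throughout). q = 12.39 × 2.43 = 30.108 kPa; the same γ' applies in the ½γBN_γ term.
c·N_c·s_c = 10.4 × 16.6 × 1.08 = 186.45 kPa
q·N_q = 30.108 × 7.59 = 228.52 kPa
0.5·γ·B·N_γ·s_γ = 0.5 × 12.39 × 4.01 × 3.93 × 0.92 = 89.819 kPa
q_ult = 186.45 + 228.52 + 89.819 = 504.79 kPa.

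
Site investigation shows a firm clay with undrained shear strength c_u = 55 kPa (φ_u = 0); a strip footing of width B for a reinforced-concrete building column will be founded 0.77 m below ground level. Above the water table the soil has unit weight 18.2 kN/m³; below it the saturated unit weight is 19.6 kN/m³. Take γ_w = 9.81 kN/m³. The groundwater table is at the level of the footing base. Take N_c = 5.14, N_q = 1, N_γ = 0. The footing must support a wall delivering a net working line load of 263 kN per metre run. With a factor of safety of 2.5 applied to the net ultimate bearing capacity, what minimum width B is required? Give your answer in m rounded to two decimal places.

B = 2.33 m

q = γ·D_f = 18.2 × 0.77 = 14.014 kPa.
c·N_c = 55 × 5.14 = 282.7 kPa
q·N_q = 14.014 × 1 = 14.014 kPa
q_ult = 282.7 + 14.014 = 296.71 kPa.
For φ = 0 the ½γBN_γ term vanishes, so q_ult is independent of B. q_net = 296.71 − 14.014 = 282.7 kPa; q_all(net) = 282.7/2.5 = 113.08 kPa.
Required width B = w / q_all(net) = 263 / 113.08 = 2.326 m.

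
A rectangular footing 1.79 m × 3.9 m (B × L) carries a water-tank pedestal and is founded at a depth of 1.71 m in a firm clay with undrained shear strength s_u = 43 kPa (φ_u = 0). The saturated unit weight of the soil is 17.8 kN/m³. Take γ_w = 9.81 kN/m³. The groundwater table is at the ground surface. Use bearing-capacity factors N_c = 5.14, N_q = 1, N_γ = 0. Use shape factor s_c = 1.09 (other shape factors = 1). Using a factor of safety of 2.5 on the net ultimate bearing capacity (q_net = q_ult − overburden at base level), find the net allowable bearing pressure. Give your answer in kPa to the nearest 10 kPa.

Water table at ground surface, so effective unit weight γ' = 17.8 − 9.81 = 7.99 kN/m³ is used throughout; overburden q = 7.99 × 1.71 = 13.663 kPa.
Cohesion term c·N_c·s_c = 43 × 5.14 × 1.09 = 240.91 kPa; surcharge term q·N_q = 13.663 × 1 = 13.663 kPa.
q_ult = 240.91 + 13.663 = 254.57 kPa.
q_net = 254.57 − 13.663 = 240.91 kPa.
q_all(net) = 240.91 / 2.5 = 96.365 kPa.

q_all(net) ≈ 100 kPa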